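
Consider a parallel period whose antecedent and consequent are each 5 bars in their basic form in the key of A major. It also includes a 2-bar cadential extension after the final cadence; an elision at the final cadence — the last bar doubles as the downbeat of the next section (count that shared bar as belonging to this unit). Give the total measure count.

12 measures

Basic parallel period: 5 + 5 = 10 bars.
10 (basic form) + 2 (cadential extension) = 12.
The elision shares a bar with the next section but does not change this unit's count.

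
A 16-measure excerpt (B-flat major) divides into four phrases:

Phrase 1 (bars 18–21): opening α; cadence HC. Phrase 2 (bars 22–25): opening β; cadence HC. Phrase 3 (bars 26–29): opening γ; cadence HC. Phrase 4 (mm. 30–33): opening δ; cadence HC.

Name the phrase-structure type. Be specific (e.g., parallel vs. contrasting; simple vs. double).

phrase group

Phrase 4 ends with a half cadence, no stronger than phrase 2's half cadence, so the four phrases do not form a double period; nor do phrases 3–4 duplicate 1–2, so it is not a repeated period. With no phrase reaching a conclusive cadence, the passage is a phrase group.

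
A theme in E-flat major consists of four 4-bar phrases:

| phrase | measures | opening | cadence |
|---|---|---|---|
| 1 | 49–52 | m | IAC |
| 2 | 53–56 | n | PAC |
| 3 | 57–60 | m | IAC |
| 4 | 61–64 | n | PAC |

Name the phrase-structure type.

The cadence pattern IAC–PAC–IAC–PAC is weak–strong twice, and phrases 3–4 restate phrases 1–2: a period heard twice, not a double period (which would end weakly at phrase 2).

repeated period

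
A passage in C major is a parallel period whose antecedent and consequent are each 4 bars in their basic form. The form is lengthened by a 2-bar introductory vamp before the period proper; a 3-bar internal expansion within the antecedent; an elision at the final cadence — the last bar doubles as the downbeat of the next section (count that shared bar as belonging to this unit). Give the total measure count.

13 measures

Basic parallel period: 4 + 4 = 8 bars.
8 (basic form) + 2 (introduction) + 3 (internal expansion) = 13.
The elision shares a bar with the next section but does not change this unit's count.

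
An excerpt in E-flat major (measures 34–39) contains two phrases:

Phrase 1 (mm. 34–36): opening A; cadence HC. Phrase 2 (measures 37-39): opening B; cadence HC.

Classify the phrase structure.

phrase group

The second phrase closes with a half cadence, which is not stronger than the first phrase's half cadence; without a weak→strong cadential pair there is no antecedent–consequent relationship, so this is a phrase group rather than a period.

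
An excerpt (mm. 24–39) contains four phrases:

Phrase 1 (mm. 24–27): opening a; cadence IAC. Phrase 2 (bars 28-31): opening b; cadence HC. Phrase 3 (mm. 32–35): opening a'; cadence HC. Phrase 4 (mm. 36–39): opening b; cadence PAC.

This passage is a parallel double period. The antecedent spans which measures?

measures 24–31

In a double period the four phrases pair into a large antecedent (phrases 1–2, ending half cadence) and a large consequent (phrases 3–4, ending perfect authentic cadence). The antecedent spans bars 24–31.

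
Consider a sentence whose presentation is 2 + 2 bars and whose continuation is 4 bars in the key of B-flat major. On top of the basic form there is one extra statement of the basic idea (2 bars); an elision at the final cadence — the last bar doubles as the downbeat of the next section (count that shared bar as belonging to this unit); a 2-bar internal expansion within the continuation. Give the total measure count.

12 measures

Basic sentence: 2 + 2 + 4 = 8 bars.
8 (basic form) + 2 (extra statement) + 2 (internal expansion) = 12.
The elision shares a bar with the next section but does not change this unit's count.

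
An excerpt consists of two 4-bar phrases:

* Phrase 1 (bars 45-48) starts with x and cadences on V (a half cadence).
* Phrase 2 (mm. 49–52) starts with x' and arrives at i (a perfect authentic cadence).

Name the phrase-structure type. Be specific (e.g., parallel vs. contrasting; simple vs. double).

Phrase 1 ends with a half cadence (weaker) and phrase 2 with a perfect authentic cadence (stronger): antecedent + consequent = a period.
The two phrases open with the same material (x / x'), so the period is parallel.

parallel period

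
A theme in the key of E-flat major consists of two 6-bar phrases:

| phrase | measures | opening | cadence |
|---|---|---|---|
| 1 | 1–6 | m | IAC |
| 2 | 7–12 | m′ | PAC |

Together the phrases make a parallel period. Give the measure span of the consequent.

The phrase ending with the weaker cadence (imperfect authentic cadence) is the antecedent; the one ending more conclusively (perfect authentic cadence) is the consequent. The consequent is measures 7–12.

measures 7–12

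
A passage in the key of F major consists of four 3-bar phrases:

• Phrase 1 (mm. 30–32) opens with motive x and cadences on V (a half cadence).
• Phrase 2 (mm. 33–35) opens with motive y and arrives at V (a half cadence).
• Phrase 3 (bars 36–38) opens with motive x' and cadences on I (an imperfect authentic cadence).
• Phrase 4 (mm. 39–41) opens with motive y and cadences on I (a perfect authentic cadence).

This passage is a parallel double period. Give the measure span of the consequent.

In a double period the four phrases pair into a large antecedent (phrases 1–2, ending half cadence) and a large consequent (phrases 3–4, ending perfect authentic cadence). The consequent spans mm. 36-41.

measures 36–41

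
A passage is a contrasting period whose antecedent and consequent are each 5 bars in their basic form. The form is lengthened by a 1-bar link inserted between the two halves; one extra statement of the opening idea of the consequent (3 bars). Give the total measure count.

14 measures

Basic contrasting period: 5 + 5 = 10 bars.
10 (basic form) + 1 (link) + 3 (extra statement) = 14.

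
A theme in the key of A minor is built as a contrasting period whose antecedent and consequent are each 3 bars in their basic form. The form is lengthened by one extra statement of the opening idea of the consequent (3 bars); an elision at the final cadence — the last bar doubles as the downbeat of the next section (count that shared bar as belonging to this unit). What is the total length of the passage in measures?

9 measures

Basic contrasting period: 3 + 3 = 6 bars.
6 (basic form) + 3 (extra statement) = 9.
The elision shares a bar with the next section but does not change this unit's count.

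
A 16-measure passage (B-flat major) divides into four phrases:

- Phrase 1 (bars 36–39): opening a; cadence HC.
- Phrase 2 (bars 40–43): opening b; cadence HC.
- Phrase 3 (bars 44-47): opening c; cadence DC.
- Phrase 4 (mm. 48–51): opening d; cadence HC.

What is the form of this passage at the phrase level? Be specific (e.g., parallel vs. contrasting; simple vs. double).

Phrase 4 ends with a half cadence, no stronger than phrase 2's half cadence, so the four phrases do not form a double period; nor do phrases 3–4 duplicate 1–2, so it is not a repeated period. With no phrase reaching a conclusive cadence, the passage is a phrase group.

phrase group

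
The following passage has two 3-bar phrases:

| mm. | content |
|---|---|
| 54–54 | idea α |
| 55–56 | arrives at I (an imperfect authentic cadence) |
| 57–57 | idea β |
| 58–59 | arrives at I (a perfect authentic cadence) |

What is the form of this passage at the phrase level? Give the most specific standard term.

contrasting period

Phrase 1 ends with an imperfect authentic cadence (weaker) and phrase 2 with a perfect authentic cadence (stronger): antecedent + consequent = a period.
The two phrases open with different material (α / β), so the period is contrasting.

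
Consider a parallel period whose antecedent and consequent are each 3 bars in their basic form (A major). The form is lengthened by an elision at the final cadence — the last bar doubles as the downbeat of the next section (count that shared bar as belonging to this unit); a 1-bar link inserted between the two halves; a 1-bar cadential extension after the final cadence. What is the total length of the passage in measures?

Basic parallel period: 3 + 3 = 6 bars.
6 (basic form) + 1 (link) + 1 (cadential extension) = 8.
The elision shares a bar with the next section but does not change this unit's count.

8 measures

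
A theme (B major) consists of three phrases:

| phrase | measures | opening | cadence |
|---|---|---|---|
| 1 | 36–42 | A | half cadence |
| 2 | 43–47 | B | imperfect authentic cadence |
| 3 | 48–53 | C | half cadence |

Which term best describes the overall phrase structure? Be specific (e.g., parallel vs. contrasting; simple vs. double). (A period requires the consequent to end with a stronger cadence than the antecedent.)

phrase group

The final phrase closes with a half cadence, which is not stronger than the preceding imperfect authentic cadence; the 3 phrases lack an overall antecedent–consequent design and so form a phrase group.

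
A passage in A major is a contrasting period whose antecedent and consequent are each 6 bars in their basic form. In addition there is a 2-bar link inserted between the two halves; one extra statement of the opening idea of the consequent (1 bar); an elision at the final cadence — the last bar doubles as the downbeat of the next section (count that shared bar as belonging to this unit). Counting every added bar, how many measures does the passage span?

Basic contrasting period: 6 + 6 = 12 bars.
12 (basic form) + 2 (link) + 1 (extra statement) = 15.
The elision shares a bar with the next section but does not change this unit's count.

15 measures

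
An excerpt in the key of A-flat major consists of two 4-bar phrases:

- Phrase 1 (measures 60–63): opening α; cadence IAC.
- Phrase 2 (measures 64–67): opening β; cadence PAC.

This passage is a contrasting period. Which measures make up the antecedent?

measures 60–63

The antecedent is the phrase ending with the weaker cadence (imperfect authentic cadence, phrase 1) and the consequent the one ending more conclusively (perfect authentic cadence, phrase 2); the antecedent is measures 60–63.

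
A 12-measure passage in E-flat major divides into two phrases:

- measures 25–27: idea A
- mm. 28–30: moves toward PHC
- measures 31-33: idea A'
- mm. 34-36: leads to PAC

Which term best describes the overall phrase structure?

parallel period

Phrase 1 ends with a Phrygian half cadence (weaker) and phrase 2 with a perfect authentic cadence (stronger): antecedent + consequent = a period.
The two phrases open with the same material (A / A'), so the period is parallel.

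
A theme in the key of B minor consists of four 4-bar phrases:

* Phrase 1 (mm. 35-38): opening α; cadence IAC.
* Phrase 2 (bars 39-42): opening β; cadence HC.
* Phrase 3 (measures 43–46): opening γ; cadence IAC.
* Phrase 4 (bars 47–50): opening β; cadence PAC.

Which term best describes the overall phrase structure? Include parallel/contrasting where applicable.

contrasting double period

Four phrases in two halves: the first half (bars 35–42) ends with a half cadence, the second (mm. 43–50) with a perfect authentic cadence — a large antecedent–consequent pair, i.e. a double period.
Phrase 3 begins with different material from phrase 1, making it contrasting.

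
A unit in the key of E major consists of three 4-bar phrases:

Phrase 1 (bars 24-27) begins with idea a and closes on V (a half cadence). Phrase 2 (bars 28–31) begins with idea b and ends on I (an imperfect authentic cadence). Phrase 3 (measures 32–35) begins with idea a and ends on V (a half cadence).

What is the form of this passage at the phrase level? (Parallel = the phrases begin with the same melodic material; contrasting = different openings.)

The final phrase closes with a half cadence, which is not stronger than the preceding imperfect authentic cadence; the 3 phrases lack an overall antecedent–consequent design and so form a phrase group.

phrase group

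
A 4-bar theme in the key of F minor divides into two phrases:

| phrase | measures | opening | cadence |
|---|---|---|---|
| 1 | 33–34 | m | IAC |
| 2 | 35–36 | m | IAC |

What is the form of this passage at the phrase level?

Both phrases have the same opening (m) and the same cadence (imperfect authentic cadence): the second is a restatement, not a consequent, so this is a repeated phrase rather than a period.

repeated phrase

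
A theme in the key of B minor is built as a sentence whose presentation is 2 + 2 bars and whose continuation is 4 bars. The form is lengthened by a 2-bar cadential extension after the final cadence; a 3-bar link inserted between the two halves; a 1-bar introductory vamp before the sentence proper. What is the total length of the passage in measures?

Basic sentence: 2 + 2 + 4 = 8 bars.
8 (basic form) + 2 (cadential extension) + 3 (link) + 1 (introduction) = 14.

14 measures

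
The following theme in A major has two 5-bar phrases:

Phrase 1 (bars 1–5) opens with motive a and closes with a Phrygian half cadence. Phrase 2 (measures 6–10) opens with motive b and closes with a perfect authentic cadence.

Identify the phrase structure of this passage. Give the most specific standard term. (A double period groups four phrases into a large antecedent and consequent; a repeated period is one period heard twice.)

contrasting period

Phrase 1 ends with a Phrygian half cadence (weaker) and phrase 2 with a perfect authentic cadence (stronger): antecedent + consequent = a period.
The two phrases open with different material (a / b), so the period is contrasting.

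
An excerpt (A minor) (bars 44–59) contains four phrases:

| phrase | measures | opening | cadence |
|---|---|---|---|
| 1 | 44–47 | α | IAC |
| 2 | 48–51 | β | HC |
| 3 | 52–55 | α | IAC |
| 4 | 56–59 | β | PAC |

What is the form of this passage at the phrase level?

parallel double period

Four phrases in two halves: the first half (mm. 44–51) ends with a half cadence, the second (mm. 52–59) with a perfect authentic cadence — a large antecedent–consequent pair, i.e. a double period.
Phrase 3 begins with the same material as phrase 1, making it parallel.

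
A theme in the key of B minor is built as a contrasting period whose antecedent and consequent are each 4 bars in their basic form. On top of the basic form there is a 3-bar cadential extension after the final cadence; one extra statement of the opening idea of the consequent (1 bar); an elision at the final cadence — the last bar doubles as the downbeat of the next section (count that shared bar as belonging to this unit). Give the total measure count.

12 measures

Basic contrasting period: 4 + 4 = 8 bars.
8 (basic form) + 3 (cadential extension) + 1 (extra statement) = 12.
The elision shares a bar with the next section but does not change this unit's count.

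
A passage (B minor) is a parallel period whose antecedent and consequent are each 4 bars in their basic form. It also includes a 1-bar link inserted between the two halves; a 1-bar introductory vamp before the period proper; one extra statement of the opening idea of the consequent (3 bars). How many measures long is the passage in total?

13 measures

Basic parallel period: 4 + 4 = 8 bars.
8 (basic form) + 1 (link) + 1 (introduction) + 3 (extra statement) = 13.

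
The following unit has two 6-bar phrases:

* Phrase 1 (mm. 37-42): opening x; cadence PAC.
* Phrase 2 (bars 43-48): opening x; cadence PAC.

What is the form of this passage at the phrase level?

Both phrases have the same opening (x) and the same cadence (perfect authentic cadence): the second is a restatement, not a consequent, so this is a repeated phrase rather than a period.

repeated phrase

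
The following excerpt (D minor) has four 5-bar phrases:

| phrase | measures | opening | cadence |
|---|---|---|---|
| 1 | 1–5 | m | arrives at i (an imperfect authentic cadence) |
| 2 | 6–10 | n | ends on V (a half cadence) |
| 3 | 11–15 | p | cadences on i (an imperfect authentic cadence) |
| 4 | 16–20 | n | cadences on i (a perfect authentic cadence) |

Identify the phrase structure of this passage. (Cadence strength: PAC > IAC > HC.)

contrasting double period

Four phrases in two halves: the first half (bars 1-10) ends with a half cadence, the second (bars 11–20) with a perfect authentic cadence — a large antecedent–consequent pair, i.e. a double period.
Phrase 3 begins with different material from phrase 1, making it contrasting.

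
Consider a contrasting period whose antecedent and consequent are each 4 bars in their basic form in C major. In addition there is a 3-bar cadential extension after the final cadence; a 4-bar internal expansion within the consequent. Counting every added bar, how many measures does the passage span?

Basic contrasting period: 4 + 4 = 8 bars.
8 (basic form) + 3 (cadential extension) + 4 (internal expansion) = 15.

15 measures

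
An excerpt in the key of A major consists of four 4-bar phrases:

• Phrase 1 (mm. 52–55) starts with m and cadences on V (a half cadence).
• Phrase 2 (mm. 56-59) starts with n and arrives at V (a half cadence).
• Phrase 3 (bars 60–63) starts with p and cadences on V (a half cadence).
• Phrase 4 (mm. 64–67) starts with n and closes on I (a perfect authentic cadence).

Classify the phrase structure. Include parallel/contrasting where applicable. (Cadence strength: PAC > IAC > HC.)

contrasting double period

Four phrases in two halves: the first half (measures 52–59) ends with a half cadence, the second (mm. 60-67) with a perfect authentic cadence — a large antecedent–consequent pair, i.e. a double period.
Phrase 3 begins with different material from phrase 1, making it contrasting.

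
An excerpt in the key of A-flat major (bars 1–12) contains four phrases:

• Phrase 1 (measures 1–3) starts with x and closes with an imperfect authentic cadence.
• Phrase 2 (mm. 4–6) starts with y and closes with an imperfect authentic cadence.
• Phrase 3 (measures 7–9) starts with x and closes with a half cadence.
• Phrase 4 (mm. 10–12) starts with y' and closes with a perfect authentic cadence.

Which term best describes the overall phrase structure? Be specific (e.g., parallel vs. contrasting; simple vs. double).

Four phrases in two halves: the first half (measures 1-6) ends with an imperfect authentic cadence, the second (mm. 7–12) with a perfect authentic cadence — a large antecedent–consequent pair, i.e. a double period.
Phrase 3 begins with the same material as phrase 1, making it parallel.

parallel double period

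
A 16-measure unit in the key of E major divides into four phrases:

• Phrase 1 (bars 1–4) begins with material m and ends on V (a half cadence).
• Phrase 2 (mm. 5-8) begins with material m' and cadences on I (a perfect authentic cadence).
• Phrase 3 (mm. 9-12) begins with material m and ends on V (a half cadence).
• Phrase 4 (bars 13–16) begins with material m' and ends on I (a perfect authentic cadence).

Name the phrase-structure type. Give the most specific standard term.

The cadence pattern HC–PAC–HC–PAC is weak–strong twice, and phrases 3–4 restate phrases 1–2: a period heard twice, not a double period (which would end weakly at phrase 2).

repeated period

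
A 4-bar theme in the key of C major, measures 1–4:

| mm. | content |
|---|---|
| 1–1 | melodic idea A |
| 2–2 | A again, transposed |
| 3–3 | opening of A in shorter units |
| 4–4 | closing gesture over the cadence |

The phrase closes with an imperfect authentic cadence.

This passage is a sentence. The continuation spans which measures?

After the presentation (measures 1–2), the continuation covers the fragmentation through the cadence: mm. 3-4.

measures 3–4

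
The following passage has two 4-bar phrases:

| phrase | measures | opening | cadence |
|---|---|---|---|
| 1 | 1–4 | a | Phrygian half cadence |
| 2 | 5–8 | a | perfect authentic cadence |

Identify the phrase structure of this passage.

parallel period

Phrase 1 ends with a Phrygian half cadence (weaker) and phrase 2 with a perfect authentic cadence (stronger): antecedent + consequent = a period.
The two phrases open with the same material (a / a), so the period is parallel.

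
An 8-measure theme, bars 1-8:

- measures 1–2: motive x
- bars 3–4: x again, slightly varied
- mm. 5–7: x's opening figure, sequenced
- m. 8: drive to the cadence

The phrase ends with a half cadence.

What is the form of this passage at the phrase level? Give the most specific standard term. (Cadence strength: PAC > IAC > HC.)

Basic idea (mm. 1–2) + its repetition (mm. 3–4) form the presentation; fragmentation and cadence (mm. 5–8) form the continuation — the 8-bar whole is a sentence.

sentence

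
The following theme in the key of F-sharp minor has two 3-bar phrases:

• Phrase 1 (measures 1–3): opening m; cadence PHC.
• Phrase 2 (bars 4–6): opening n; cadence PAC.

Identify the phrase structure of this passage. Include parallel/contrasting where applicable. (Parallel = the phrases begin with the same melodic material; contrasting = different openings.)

Phrase 1 ends with a Phrygian half cadence (weaker) and phrase 2 with a perfect authentic cadence (stronger): antecedent + consequent = a period.
The two phrases open with different material (m / n), so the period is contrasting.

contrasting period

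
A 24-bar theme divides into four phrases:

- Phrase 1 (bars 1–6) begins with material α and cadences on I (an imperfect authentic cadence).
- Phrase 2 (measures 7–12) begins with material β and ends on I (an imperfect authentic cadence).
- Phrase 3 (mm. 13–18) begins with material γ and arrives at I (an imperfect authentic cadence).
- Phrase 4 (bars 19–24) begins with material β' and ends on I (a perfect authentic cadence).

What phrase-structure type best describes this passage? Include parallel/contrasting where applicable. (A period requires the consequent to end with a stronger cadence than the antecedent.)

contrasting double period

Four phrases in two halves: the first half (mm. 1-12) ends with an imperfect authentic cadence, the second (mm. 13–24) with a perfect authentic cadence — a large antecedent–consequent pair, i.e. a double period.
Phrase 3 begins with different material from phrase 1, making it contrasting.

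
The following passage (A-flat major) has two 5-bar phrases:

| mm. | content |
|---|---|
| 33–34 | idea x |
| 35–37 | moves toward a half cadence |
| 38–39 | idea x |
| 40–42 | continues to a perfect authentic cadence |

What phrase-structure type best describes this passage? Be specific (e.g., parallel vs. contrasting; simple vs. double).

parallel period

Phrase 1 ends with a half cadence (weaker) and phrase 2 with a perfect authentic cadence (stronger): antecedent + consequent = a period.
The two phrases open with the same material (x / x), so the period is parallel.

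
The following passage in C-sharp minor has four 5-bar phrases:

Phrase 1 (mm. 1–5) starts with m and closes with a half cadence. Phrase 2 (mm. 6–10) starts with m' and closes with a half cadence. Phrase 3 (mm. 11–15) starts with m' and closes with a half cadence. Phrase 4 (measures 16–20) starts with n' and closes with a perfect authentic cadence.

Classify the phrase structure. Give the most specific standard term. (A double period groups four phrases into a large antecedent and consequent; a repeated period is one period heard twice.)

parallel double period

Four phrases in two halves: the first half (mm. 1–10) ends with a half cadence, the second (mm. 11–20) with a perfect authentic cadence — a large antecedent–consequent pair, i.e. a double period.
Phrase 3 begins with the same material as phrase 1, making it parallel.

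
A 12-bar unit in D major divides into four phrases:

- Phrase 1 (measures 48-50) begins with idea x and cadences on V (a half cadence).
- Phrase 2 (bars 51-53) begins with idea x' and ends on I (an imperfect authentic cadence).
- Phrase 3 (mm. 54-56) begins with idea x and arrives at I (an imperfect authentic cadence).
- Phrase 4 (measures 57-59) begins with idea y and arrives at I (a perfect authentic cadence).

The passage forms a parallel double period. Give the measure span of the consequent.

In a double period the four phrases pair into a large antecedent (phrases 1–2, ending imperfect authentic cadence) and a large consequent (phrases 3–4, ending perfect authentic cadence). The consequent spans mm. 54–59.

measures 54–59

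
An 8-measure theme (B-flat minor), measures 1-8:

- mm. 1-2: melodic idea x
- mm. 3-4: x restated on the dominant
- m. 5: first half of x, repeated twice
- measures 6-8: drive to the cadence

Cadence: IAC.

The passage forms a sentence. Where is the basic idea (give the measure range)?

The presentation of a sentence is the basic idea (mm. 1–2) plus its repetition (bars 3-4); the basic idea is therefore bars 1–2.

measures 1–2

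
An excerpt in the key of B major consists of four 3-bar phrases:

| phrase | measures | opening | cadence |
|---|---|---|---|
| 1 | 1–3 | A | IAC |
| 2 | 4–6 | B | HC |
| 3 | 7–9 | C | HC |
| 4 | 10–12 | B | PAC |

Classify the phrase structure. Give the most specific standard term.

contrasting double period

Four phrases in two halves: the first half (mm. 1–6) ends with a half cadence, the second (bars 7-12) with a perfect authentic cadence — a large antecedent–consequent pair, i.e. a double period.
Phrase 3 begins with different material from phrase 1, making it contrasting.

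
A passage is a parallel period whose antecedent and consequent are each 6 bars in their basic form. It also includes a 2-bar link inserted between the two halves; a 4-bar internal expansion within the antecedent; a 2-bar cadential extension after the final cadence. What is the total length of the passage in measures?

Basic parallel period: 6 + 6 = 12 bars.
12 (basic form) + 2 (link) + 4 (internal expansion) + 2 (cadential extension) = 20.

20 measures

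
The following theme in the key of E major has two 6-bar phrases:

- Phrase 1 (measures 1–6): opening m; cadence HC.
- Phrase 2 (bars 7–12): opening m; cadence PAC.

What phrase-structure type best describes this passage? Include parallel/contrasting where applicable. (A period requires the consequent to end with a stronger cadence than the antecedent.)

parallel period

Phrase 1 ends with a half cadence (weaker) and phrase 2 with a perfect authentic cadence (stronger): antecedent + consequent = a period.
The two phrases open with the same material (m / m), so the period is parallel.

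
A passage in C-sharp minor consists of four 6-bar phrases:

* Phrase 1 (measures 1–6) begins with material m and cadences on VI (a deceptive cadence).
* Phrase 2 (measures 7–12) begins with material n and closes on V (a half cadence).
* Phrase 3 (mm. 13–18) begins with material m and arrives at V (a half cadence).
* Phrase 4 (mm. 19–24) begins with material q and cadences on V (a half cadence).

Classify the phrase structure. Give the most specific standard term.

Phrase 4 ends with a half cadence, no stronger than phrase 2's half cadence, so the four phrases do not form a double period; nor do phrases 3–4 duplicate 1–2, so it is not a repeated period. With no phrase reaching a conclusive cadence, the passage is a phrase group.

phrase group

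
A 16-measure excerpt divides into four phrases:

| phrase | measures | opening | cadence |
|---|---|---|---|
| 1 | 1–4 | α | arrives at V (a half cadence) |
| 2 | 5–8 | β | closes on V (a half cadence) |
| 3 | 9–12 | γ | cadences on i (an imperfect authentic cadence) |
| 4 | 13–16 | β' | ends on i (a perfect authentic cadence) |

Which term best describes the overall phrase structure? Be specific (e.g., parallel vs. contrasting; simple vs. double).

Four phrases in two halves: the first half (mm. 1–8) ends with a half cadence, the second (mm. 9–16) with a perfect authentic cadence — a large antecedent–consequent pair, i.e. a double period.
Phrase 3 begins with different material from phrase 1, making it contrasting.

contrasting double period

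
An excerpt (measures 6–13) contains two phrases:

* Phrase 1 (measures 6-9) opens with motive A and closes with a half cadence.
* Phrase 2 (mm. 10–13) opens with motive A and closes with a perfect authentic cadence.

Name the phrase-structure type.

parallel period

Phrase 1 ends with a half cadence (weaker) and phrase 2 with a perfect authentic cadence (stronger): antecedent + consequent = a period.
The two phrases open with the same material (A / A), so the period is parallel.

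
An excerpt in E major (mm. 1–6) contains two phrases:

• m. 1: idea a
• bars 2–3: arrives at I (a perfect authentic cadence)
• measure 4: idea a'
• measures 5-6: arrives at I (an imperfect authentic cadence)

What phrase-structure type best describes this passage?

The second phrase closes with an imperfect authentic cadence, which is not stronger than the first phrase's perfect authentic cadence; without a weak→strong cadential pair there is no antecedent–consequent relationship, so this is a phrase group rather than a period.

phrase group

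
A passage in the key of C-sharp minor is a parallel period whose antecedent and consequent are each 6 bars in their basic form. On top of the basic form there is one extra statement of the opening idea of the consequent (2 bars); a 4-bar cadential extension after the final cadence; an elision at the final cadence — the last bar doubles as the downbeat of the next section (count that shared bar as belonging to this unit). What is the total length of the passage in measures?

Basic parallel period: 6 + 6 = 12 bars.
12 (basic form) + 2 (extra statement) + 4 (cadential extension) = 18.
The elision shares a bar with the next section but does not change this unit's count.

18 measures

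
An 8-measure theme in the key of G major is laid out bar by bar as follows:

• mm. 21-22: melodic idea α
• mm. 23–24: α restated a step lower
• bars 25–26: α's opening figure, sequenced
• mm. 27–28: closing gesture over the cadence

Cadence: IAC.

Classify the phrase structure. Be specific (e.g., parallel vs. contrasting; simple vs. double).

sentence

Basic idea (mm. 21–22) + its repetition (measures 23–24) form the presentation; fragmentation and cadence (mm. 25-28) form the continuation — the 8-bar whole is a sentence.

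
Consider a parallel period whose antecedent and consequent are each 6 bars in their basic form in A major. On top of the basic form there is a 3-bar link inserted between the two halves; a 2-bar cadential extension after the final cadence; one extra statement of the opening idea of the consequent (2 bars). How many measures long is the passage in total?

Basic parallel period: 6 + 6 = 12 bars.
12 (basic form) + 3 (link) + 2 (cadential extension) + 2 (extra statement) = 19.

19 measures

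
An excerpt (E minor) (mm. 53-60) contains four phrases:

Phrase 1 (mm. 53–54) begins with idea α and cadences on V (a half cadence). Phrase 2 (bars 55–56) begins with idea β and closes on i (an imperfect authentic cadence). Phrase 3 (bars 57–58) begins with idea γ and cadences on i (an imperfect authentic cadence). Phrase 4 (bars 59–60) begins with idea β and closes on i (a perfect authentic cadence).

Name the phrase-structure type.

Four phrases in two halves: the first half (mm. 53–56) ends with an imperfect authentic cadence, the second (mm. 57–60) with a perfect authentic cadence — a large antecedent–consequent pair, i.e. a double period.
Phrase 3 begins with different material from phrase 1, making it contrasting.

contrasting double period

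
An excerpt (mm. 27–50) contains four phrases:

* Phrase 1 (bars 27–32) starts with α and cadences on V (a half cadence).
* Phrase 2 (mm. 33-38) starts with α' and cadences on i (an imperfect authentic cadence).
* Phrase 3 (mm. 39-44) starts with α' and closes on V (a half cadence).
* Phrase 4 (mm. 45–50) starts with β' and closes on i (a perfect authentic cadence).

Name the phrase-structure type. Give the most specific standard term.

Four phrases in two halves: the first half (mm. 27–38) ends with an imperfect authentic cadence, the second (mm. 39–50) with a perfect authentic cadence — a large antecedent–consequent pair, i.e. a double period.
Phrase 3 begins with the same material as phrase 1, making it parallel.

parallel double period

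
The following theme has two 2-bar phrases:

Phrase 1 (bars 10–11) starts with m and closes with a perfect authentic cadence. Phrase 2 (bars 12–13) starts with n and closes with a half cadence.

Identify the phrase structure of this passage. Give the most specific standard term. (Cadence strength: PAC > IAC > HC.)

phrase group

The second phrase closes with a half cadence, which is not stronger than the first phrase's perfect authentic cadence; without a weak→strong cadential pair there is no antecedent–consequent relationship, so this is a phrase group rather than a period.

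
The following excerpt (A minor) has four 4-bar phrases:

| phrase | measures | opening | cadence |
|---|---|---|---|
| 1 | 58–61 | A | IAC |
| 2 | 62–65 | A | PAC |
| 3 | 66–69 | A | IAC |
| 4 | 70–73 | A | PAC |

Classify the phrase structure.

repeated period

The cadence pattern IAC–PAC–IAC–PAC is weak–strong twice, and phrases 3–4 restate phrases 1–2: a period heard twice, not a double period (which would end weakly at phrase 2).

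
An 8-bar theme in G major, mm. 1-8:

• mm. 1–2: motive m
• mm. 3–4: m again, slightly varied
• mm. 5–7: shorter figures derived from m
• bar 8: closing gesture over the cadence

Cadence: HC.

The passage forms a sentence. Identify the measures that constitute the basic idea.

The presentation of a sentence is the basic idea (mm. 1–2) plus its repetition (measures 3–4); the basic idea is therefore mm. 1–2.

measures 1–2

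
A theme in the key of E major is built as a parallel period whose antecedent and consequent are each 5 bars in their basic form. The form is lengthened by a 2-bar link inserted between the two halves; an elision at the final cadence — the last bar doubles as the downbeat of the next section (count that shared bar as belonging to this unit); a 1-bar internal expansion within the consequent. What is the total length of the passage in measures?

13 measures

Basic parallel period: 5 + 5 = 10 bars.
10 (basic form) + 2 (link) + 1 (internal expansion) = 13.
The elision shares a bar with the next section but does not change this unit's count.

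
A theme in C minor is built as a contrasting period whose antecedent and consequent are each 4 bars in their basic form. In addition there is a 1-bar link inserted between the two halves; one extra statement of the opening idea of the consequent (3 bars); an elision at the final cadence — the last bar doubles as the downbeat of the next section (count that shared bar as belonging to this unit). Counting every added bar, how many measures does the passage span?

12 measures

Basic contrasting period: 4 + 4 = 8 bars.
8 (basic form) + 1 (link) + 3 (extra statement) = 12.
The elision shares a bar with the next section but does not change this unit's count.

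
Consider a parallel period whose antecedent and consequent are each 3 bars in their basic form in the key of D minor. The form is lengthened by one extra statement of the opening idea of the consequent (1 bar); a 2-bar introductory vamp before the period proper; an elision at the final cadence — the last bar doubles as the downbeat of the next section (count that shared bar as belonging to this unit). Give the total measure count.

9 measures

Basic parallel period: 3 + 3 = 6 bars.
6 (basic form) + 1 (extra statement) + 2 (introduction) = 9.
The elision shares a bar with the next section but does not change this unit's count.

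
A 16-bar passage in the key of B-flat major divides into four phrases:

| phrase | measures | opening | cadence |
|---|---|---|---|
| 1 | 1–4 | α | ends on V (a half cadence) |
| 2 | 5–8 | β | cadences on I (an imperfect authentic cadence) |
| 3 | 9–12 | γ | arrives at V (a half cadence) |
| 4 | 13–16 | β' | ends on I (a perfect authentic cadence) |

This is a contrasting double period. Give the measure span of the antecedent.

In a double period the first pair of phrases (ending imperfect authentic cadence) is the large antecedent and the second pair (ending perfect authentic cadence) is the large consequent; the antecedent is measures 1–8.

measures 1–8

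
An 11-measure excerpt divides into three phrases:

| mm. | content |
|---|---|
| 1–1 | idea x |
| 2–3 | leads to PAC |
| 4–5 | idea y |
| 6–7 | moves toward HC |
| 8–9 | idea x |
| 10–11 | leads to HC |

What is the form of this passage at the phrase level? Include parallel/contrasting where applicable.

The final phrase closes with a half cadence, which is not stronger than the preceding half cadence; the 3 phrases lack an overall antecedent–consequent design and so form a phrase group.

phrase group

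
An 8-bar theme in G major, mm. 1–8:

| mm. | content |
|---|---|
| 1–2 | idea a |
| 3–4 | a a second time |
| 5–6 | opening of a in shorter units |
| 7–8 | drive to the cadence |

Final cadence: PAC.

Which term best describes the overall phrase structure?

Basic idea (mm. 1–2) + its repetition (bars 3–4) form the presentation; fragmentation and cadence (mm. 5–8) form the continuation — the 8-bar whole is a sentence.

sentence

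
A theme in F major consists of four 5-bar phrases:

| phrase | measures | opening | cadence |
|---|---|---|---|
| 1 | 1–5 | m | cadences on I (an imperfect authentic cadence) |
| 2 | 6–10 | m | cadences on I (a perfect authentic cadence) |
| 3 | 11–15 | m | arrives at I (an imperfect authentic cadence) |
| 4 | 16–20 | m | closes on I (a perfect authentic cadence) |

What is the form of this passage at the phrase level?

The cadence pattern IAC–PAC–IAC–PAC is weak–strong twice, and phrases 3–4 restate phrases 1–2: a period heard twice, not a double period (which would end weakly at phrase 2).

repeated period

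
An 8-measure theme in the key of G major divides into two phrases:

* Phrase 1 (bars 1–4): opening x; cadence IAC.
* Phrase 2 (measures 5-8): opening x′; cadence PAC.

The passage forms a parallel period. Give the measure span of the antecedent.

measures 1–4

The phrase ending with the weaker cadence (imperfect authentic cadence) is the antecedent; the one ending more conclusively (perfect authentic cadence) is the consequent. The antecedent is measures 1–4.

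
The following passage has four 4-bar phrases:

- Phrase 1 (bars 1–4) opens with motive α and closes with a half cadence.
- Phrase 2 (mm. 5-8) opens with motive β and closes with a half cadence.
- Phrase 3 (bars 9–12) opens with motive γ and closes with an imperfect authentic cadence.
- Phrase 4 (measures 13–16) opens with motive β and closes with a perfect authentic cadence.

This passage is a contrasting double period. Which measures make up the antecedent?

measures 1–8

In a double period the four phrases pair into a large antecedent (phrases 1–2, ending half cadence) and a large consequent (phrases 3–4, ending perfect authentic cadence). The antecedent spans bars 1–8.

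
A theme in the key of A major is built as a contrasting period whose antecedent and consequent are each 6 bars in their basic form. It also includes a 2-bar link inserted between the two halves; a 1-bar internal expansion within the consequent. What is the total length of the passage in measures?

15 measures

Basic contrasting period: 6 + 6 = 12 bars.
12 (basic form) + 2 (link) + 1 (internal expansion) = 15.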